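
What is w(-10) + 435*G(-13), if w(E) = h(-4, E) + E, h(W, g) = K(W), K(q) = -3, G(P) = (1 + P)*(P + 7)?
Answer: 31307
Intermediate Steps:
G(P) = (1 + P)*(7 + P)
h(W, g) = -3
w(E) = -3 + E
w(-10) + 435*G(-13) = (-3 - 10) + 435*(7 + (-13)**2 + 8*(-13)) = -13 + 435*(7 + 169 - 104) = -13 + 435*72 = -13 + 31320 = 31307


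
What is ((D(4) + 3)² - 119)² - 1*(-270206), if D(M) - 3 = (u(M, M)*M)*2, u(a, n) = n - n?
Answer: 277095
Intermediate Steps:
u(a, n) = 0
D(M) = 3 (D(M) = 3 + (0*M)*2 = 3 + 0*2 = 3 + 0 = 3)
((D(4) + 3)² - 119)² - 1*(-270206) = ((3 + 3)² - 119)² - 1*(-270206) = (6² - 119)² + 270206 = (36 - 119)² + 270206 = (-83)² + 270206 = 6889 + 270206 = 277095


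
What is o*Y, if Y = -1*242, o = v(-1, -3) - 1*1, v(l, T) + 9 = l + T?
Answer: 3388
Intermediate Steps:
v(l, T) = -9 + T + l (v(l, T) = -9 + (l + T) = -9 + (T + l) = -9 + T + l)
o = -14 (o = (-9 - 3 - 1) - 1*1 = -13 - 1 = -14)
Y = -242
o*Y = -14*(-242) = 3388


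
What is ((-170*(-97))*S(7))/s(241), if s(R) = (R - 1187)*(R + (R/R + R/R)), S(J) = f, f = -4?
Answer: 32980/114939 ≈ 0.28693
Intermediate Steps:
S(J) = -4
s(R) = (-1187 + R)*(2 + R) (s(R) = (-1187 + R)*(R + (1 + 1)) = (-1187 + R)*(R + 2) = (-1187 + R)*(2 + R))
((-170*(-97))*S(7))/s(241) = (-170*(-97)*(-4))/(-2374 + 241² - 1185*241) = (16490*(-4))/(-2374 + 58081 - 285585) = -65960/(-229878) = -65960*(-1/229878) = 32980/114939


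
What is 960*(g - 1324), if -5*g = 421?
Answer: -1351872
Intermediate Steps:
g = -421/5 (g = -1/5*421 = -421/5 ≈ -84.200)
960*(g - 1324) = 960*(-421/5 - 1324) = 960*(-7041/5) = -1351872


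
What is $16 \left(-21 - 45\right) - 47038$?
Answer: $-48094$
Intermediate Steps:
$16 \left(-21 - 45\right) - 47038 = 16 \left(-66\right) - 47038 = -1056 - 47038 = -48094$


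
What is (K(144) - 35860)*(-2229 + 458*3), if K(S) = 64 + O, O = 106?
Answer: 30514950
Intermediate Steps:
K(S) = 170 (K(S) = 64 + 106 = 170)
(K(144) - 35860)*(-2229 + 458*3) = (170 - 35860)*(-2229 + 458*3) = -35690*(-2229 + 1374) = -35690*(-855) = 30514950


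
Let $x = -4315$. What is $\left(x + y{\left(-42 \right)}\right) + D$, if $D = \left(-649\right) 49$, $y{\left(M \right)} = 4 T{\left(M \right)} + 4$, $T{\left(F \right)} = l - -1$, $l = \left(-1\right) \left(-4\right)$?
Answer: $-36092$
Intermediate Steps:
$l = 4$
$T{\left(F \right)} = 5$ ($T{\left(F \right)} = 4 - -1 = 4 + 1 = 5$)
$y{\left(M \right)} = 24$ ($y{\left(M \right)} = 4 \cdot 5 + 4 = 20 + 4 = 24$)
$D = -31801$
$\left(x + y{\left(-42 \right)}\right) + D = \left(-4315 + 24\right) - 31801 = -4291 - 31801 = -36092$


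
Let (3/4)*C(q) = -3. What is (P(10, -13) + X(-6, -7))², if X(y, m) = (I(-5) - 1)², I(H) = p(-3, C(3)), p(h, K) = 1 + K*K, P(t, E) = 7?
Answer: 69169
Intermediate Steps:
C(q) = -4 (C(q) = (4/3)*(-3) = -4)
p(h, K) = 1 + K²
I(H) = 17 (I(H) = 1 + (-4)² = 1 + 16 = 17)
X(y, m) = 256 (X(y, m) = (17 - 1)² = 16² = 256)
(P(10, -13) + X(-6, -7))² = (7 + 256)² = 263² = 69169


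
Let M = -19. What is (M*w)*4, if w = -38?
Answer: 2888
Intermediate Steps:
(M*w)*4 = -19*(-38)*4 = 722*4 = 2888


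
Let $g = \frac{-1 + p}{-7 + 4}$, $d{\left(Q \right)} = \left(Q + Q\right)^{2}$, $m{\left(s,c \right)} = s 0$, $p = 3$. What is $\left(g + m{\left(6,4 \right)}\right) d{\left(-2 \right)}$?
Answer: $- \frac{32}{3} \approx -10.667$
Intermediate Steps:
$m{\left(s,c \right)} = 0$
$d{\left(Q \right)} = 4 Q^{2}$ ($d{\left(Q \right)} = \left(2 Q\right)^{2} = 4 Q^{2}$)
$g = - \frac{2}{3}$ ($g = \frac{-1 + 3}{-7 + 4} = \frac{2}{-3} = 2 \left(- \frac{1}{3}\right) = - \frac{2}{3} \approx -0.66667$)
$\left(g + m{\left(6,4 \right)}\right) d{\left(-2 \right)} = \left(- \frac{2}{3} + 0\right) 4 \left(-2\right)^{2} = - \frac{2 \cdot 4 \cdot 4}{3} = \left(- \frac{2}{3}\right) 16 = - \frac{32}{3}$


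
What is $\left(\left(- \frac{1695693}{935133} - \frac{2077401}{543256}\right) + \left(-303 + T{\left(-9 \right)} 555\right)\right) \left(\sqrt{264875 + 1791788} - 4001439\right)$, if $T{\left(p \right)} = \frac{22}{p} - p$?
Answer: $- \frac{2256199244799684383615}{169338871016} + \frac{1691540901760355 \sqrt{2056663}}{508016613048} \approx -1.3319 \cdot 10^{10}$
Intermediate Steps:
$T{\left(p \right)} = - p + \frac{22}{p}$
$\left(\left(- \frac{1695693}{935133} - \frac{2077401}{543256}\right) + \left(-303 + T{\left(-9 \right)} 555\right)\right) \left(\sqrt{264875 + 1791788} - 4001439\right) = \left(\left(- \frac{1695693}{935133} - \frac{2077401}{543256}\right) - \left(303 - \left(\left(-1\right) \left(-9\right) + \frac{22}{-9}\right) 555\right)\right) \left(\sqrt{264875 + 1791788} - 4001439\right) = \left(\left(\left(-1695693\right) \frac{1}{935133} - \frac{2077401}{543256}\right) - \left(303 - \left(9 + 22 \left(- \frac{1}{9}\right)\right) 555\right)\right) \left(\sqrt{2056663} - 4001439\right) = \left(\left(- \frac{565231}{311711} - \frac{2077401}{543256}\right) - \left(303 - \left(9 - \frac{22}{9}\right) 555\right)\right) \left(-4001439 + \sqrt{2056663}\right) = \left(- \frac{954613875247}{169338871016} + \left(-303 + \frac{59}{9} \cdot 555\right)\right) \left(-4001439 + \sqrt{2056663}\right) = \left(- \frac{954613875247}{169338871016} + \left(-303 + \frac{10915}{3}\right)\right) \left(-4001439 + \sqrt{2056663}\right) = \left(- \frac{954613875247}{169338871016} + \frac{10006}{3}\right) \left(-4001439 + \sqrt{2056663}\right) = \frac{1691540901760355 \left(-4001439 + \sqrt{2056663}\right)}{508016613048} = - \frac{2256199244799684383615}{169338871016} + \frac{1691540901760355 \sqrt{2056663}}{508016613048}$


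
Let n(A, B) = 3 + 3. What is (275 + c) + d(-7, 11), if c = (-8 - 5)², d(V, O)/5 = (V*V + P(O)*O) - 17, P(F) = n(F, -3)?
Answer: 934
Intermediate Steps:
n(A, B) = 6
P(F) = 6
d(V, O) = -85 + 5*V² + 30*O (d(V, O) = 5*((V*V + 6*O) - 17) = 5*((V² + 6*O) - 17) = 5*(-17 + V² + 6*O) = -85 + 5*V² + 30*O)
c = 169 (c = (-13)² = 169)
(275 + c) + d(-7, 11) = (275 + 169) + (-85 + 5*(-7)² + 30*11) = 444 + (-85 + 5*49 + 330) = 444 + (-85 + 245 + 330) = 444 + 490 = 934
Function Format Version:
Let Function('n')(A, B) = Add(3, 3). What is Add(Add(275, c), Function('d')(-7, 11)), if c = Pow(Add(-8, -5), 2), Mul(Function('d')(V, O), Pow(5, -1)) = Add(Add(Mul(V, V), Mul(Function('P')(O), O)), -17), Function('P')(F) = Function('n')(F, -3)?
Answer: 934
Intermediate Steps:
Function('n')(A, B) = 6
Function('P')(F) = 6
Function('d')(V, O) = Add(-85, Mul(5, Pow(V, 2)), Mul(30, O)) (Function('d')(V, O) = Mul(5, Add(Add(Mul(V, V), Mul(6, O)), -17)) = Mul(5, Add(Add(Pow(V, 2), Mul(6, O)), -17)) = Mul(5, Add(-17, Pow(V, 2), Mul(6, O))) = Add(-85, Mul(5, Pow(V, 2)), Mul(30, O)))
c = 169 (c = Pow(-13, 2) = 169)
Add(Add(275, c), Function('d')(-7, 11)) = Add(Add(275, 169), Add(-85, Mul(5, Pow(-7, 2)), Mul(30, 11))) = Add(444, Add(-85, Mul(5, 49), 330)) = Add(444, Add(-85, 245, 330)) = Add(444, 490) = 934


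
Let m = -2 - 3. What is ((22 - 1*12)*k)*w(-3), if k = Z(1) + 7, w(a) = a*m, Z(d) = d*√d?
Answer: 1200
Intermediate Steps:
m = -5
Z(d) = d^(3/2)
w(a) = -5*a (w(a) = a*(-5) = -5*a)
k = 8 (k = 1^(3/2) + 7 = 1 + 7 = 8)
((22 - 1*12)*k)*w(-3) = ((22 - 1*12)*8)*(-5*(-3)) = ((22 - 12)*8)*15 = (10*8)*15 = 80*15 = 1200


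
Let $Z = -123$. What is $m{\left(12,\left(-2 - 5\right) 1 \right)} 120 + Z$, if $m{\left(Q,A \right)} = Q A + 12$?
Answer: $-8763$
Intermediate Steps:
$m{\left(Q,A \right)} = 12 + A Q$ ($m{\left(Q,A \right)} = A Q + 12 = 12 + A Q$)
$m{\left(12,\left(-2 - 5\right) 1 \right)} 120 + Z = \left(12 + \left(-2 - 5\right) 1 \cdot 12\right) 120 - 123 = \left(12 + \left(-7\right) 1 \cdot 12\right) 120 - 123 = \left(12 - 84\right) 120 - 123 = \left(-72\right) 120 - 123 = -8640 - 123 = -8763$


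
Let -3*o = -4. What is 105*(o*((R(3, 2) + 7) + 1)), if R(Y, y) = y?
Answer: 1400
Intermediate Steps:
o = 4/3 (o = -⅓*(-4) = 4/3 ≈ 1.3333)
105*(o*((R(3, 2) + 7) + 1)) = 105*(4*((2 + 7) + 1)/3) = 105*(4*(9 + 1)/3) = 105*((4/3)*10) = 105*(40/3) = 1400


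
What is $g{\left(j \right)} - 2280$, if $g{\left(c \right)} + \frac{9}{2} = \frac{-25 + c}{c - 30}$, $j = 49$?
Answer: $- \frac{86763}{38} \approx -2283.2$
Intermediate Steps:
$g{\left(c \right)} = - \frac{9}{2} + \frac{-25 + c}{-30 + c}$ ($g{\left(c \right)} = - \frac{9}{2} + \frac{-25 + c}{c - 30} = - \frac{9}{2} + \frac{-25 + c}{-30 + c}$)
$g{\left(j \right)} - 2280 = \frac{220 - 343}{2 \left(-30 + 49\right)} - 2280 = \frac{220 - 343}{2 \cdot 19} - 2280 = \frac{1}{2} \cdot \frac{1}{19} \left(-123\right) - 2280 = - \frac{123}{38} - 2280 = - \frac{86763}{38}$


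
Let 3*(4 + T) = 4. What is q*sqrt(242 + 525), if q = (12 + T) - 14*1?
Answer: -14*sqrt(767)/3 ≈ -129.24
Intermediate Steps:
T = -8/3 (T = -4 + (1/3)*4 = -4 + 4/3 = -8/3 ≈ -2.6667)
q = -14/3 (q = (12 - 8/3) - 14*1 = 28/3 - 14 = -14/3 ≈ -4.6667)
q*sqrt(242 + 525) = -14*sqrt(242 + 525)/3 = -14*sqrt(767)/3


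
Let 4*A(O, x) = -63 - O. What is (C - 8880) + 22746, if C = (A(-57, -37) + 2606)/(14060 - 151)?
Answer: 385729597/27818 ≈ 13866.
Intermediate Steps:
A(O, x) = -63/4 - O/4 (A(O, x) = (-63 - O)/4 = -63/4 - O/4)
C = 5209/27818 (C = ((-63/4 - ¼*(-57)) + 2606)/(14060 - 151) = ((-63/4 + 57/4) + 2606)/13909 = (-3/2 + 2606)*(1/13909) = (5209/2)*(1/13909) = 5209/27818 ≈ 0.18725)
(C - 8880) + 22746 = (5209/27818 - 8880) + 22746 = -247018631/27818 + 22746 = 385729597/27818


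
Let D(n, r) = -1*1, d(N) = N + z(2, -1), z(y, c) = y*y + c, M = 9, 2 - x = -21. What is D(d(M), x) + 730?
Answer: 729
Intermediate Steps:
x = 23 (x = 2 - 1*(-21) = 2 + 21 = 23)
z(y, c) = c + y² (z(y, c) = y² + c = c + y²)
d(N) = 3 + N (d(N) = N + (-1 + 2²) = N + (-1 + 4) = N + 3 = 3 + N)
D(n, r) = -1
D(d(M), x) + 730 = -1 + 730 = 729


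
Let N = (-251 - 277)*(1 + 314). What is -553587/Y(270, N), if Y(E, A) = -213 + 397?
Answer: -24069/8 ≈ -3008.6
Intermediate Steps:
N = -166320 (N = -528*315 = -166320)
Y(E, A) = 184
-553587/Y(270, N) = -553587/184 = -553587*1/184 = -24069/8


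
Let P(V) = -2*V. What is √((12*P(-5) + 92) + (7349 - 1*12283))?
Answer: I*√4722 ≈ 68.717*I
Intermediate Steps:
√((12*P(-5) + 92) + (7349 - 1*12283)) = √((12*(-2*(-5)) + 92) + (7349 - 1*12283)) = √((12*10 + 92) + (7349 - 12283)) = √((120 + 92) - 4934) = √(212 - 4934) = √(-4722) = I*√4722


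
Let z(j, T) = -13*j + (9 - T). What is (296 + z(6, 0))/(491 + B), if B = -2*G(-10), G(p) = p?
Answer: 227/511 ≈ 0.44423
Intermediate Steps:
z(j, T) = 9 - T - 13*j
B = 20 (B = -2*(-10) = 20)
(296 + z(6, 0))/(491 + B) = (296 + (9 - 1*0 - 13*6))/(491 + 20) = (296 + (9 + 0 - 78))/511 = (296 - 69)*(1/511) = 227*(1/511) = 227/511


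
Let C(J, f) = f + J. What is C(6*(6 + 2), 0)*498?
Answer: 23904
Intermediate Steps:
C(J, f) = J + f
C(6*(6 + 2), 0)*498 = (6*(6 + 2) + 0)*498 = (6*8 + 0)*498 = (48 + 0)*498 = 48*498 = 23904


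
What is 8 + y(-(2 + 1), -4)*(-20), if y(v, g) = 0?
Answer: 8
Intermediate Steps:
8 + y(-(2 + 1), -4)*(-20) = 8 + 0*(-20) = 8 + 0 = 8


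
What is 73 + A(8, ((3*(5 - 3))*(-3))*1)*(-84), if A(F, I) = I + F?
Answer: 913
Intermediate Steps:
A(F, I) = F + I
73 + A(8, ((3*(5 - 3))*(-3))*1)*(-84) = 73 + (8 + ((3*(5 - 3))*(-3))*1)*(-84) = 73 + (8 + ((3*2)*(-3))*1)*(-84) = 73 + (8 + (6*(-3))*1)*(-84) = 73 + (8 - 18*1)*(-84) = 73 + (8 - 18)*(-84) = 73 - 10*(-84) = 73 + 840 = 913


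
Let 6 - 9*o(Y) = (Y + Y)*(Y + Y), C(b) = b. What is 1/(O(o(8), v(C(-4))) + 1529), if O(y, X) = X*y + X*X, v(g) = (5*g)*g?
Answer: 9/51361 ≈ 0.00017523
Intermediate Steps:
v(g) = 5*g²
o(Y) = ⅔ - 4*Y²/9 (o(Y) = ⅔ - (Y + Y)*(Y + Y)/9 = ⅔ - 2*Y*2*Y/9 = ⅔ - 4*Y²/9)
O(y, X) = X² + X*y (O(y, X) = X*y + X² = X² + X*y)
1/(O(o(8), v(C(-4))) + 1529) = 1/((5*(-4)²)*(5*(-4)² + (⅔ - 4/9*8²)) + 1529) = 1/((5*16)*(5*16 + (⅔ - 4/9*64)) + 1529) = 1/(80*(80 + (⅔ - 256/9)) + 1529) = 1/(80*(80 - 250/9) + 1529) = 1/(80*(470/9) + 1529) = 1/(37600/9 + 1529) = 1/(51361/9) = 9/51361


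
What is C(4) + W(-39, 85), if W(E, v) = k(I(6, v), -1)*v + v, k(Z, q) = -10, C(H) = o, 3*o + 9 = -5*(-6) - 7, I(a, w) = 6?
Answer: -2281/3 ≈ -760.33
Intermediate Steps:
o = 14/3 (o = -3 + (-5*(-6) - 7)/3 = -3 + (30 - 7)/3 = -3 + (1/3)*23 = -3 + 23/3 = 14/3 ≈ 4.6667)
C(H) = 14/3
W(E, v) = -9*v (W(E, v) = -10*v + v = -9*v)
C(4) + W(-39, 85) = 14/3 - 9*85 = 14/3 - 765 = -2281/3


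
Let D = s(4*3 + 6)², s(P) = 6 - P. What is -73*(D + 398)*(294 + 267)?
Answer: -22196526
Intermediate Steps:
D = 144 (D = (6 - (4*3 + 6))² = (6 - (12 + 6))² = (6 - 1*18)² = (6 - 18)² = (-12)² = 144)
-73*(D + 398)*(294 + 267) = -73*(144 + 398)*(294 + 267) = -39566*561 = -73*304062 = -22196526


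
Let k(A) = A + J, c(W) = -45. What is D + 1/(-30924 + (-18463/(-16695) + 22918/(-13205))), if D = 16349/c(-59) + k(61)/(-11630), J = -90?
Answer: -51851018796819253537/142718921808141330 ≈ -363.31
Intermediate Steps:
k(A) = -90 + A (k(A) = A - 90 = -90 + A)
D = -38027513/104670 (D = 16349/(-45) + (-90 + 61)/(-11630) = 16349*(-1/45) - 29*(-1/11630) = -16349/45 + 29/11630 = -38027513/104670 ≈ -363.31)
D + 1/(-30924 + (-18463/(-16695) + 22918/(-13205))) = -38027513/104670 + 1/(-30924 + (-18463/(-16695) + 22918/(-13205))) = -38027513/104670 + 1/(-30924 + (-18463*(-1/16695) + 22918*(-1/13205))) = -38027513/104670 + 1/(-30924 + (18463/16695 - 22918/13205)) = -38027513/104670 + 1/(-30924 - 27762419/44091495) = -38027513/104670 + 1/(-1363513153799/44091495) = -38027513/104670 - 44091495/1363513153799 = -51851018796819253537/142718921808141330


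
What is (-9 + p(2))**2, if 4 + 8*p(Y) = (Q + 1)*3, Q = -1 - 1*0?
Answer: 361/4 ≈ 90.250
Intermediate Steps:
Q = -1 (Q = -1 + 0 = -1)
p(Y) = -1/2 (p(Y) = -1/2 + ((-1 + 1)*3)/8 = -1/2 + (0*3)/8 = -1/2 + (1/8)*0 = -1/2 + 0 = -1/2)
(-9 + p(2))**2 = (-9 - 1/2)**2 = (-19/2)**2 = 361/4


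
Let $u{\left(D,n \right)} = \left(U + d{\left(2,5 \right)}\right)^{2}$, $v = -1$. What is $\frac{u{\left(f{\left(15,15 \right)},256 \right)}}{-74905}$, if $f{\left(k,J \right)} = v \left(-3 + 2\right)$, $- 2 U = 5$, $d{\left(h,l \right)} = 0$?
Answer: $- \frac{5}{59924} \approx -8.3439 \cdot 10^{-5}$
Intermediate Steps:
$U = - \frac{5}{2}$ ($U = \left(- \frac{1}{2}\right) 5 = - \frac{5}{2} \approx -2.5$)
$f{\left(k,J \right)} = 1$ ($f{\left(k,J \right)} = - (-3 + 2) = \left(-1\right) \left(-1\right) = 1$)
$u{\left(D,n \right)} = \frac{25}{4}$ ($u{\left(D,n \right)} = \left(- \frac{5}{2} + 0\right)^{2} = \left(- \frac{5}{2}\right)^{2} = \frac{25}{4}$)
$\frac{u{\left(f{\left(15,15 \right)},256 \right)}}{-74905} = \frac{25}{4 \left(-74905\right)} = \frac{25}{4} \left(- \frac{1}{74905}\right) = - \frac{5}{59924}$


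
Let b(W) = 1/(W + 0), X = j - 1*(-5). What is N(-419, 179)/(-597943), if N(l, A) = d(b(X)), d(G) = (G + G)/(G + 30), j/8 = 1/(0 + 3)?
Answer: -2/138124833 ≈ -1.4480e-8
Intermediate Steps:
j = 8/3 (j = 8/(0 + 3) = 8/3 ≈ 2.6667)
X = 23/3 (X = 8/3 - 1*(-5) = 8/3 + 5 = 23/3 ≈ 7.6667)
b(W) = 1/W
d(G) = 2*G/(30 + G) (d(G) = (2*G)/(30 + G) = 2*G/(30 + G))
N(l, A) = 2/231 (N(l, A) = 2/((23/3)*(30 + 1/(23/3))) = 2*(3/23)/(30 + 3/23) = 2*(3/23)/(693/23) = 2*(3/23)*(23/693) = 2/231)
N(-419, 179)/(-597943) = (2/231)/(-597943) = (2/231)*(-1/597943) = -2/138124833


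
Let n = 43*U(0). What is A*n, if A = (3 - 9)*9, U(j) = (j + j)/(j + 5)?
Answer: 0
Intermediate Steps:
U(j) = 2*j/(5 + j) (U(j) = (2*j)/(5 + j) = 2*j/(5 + j))
A = -54 (A = -6*9 = -54)
n = 0 (n = 43*(2*0/(5 + 0)) = 43*(2*0/5) = 43*(2*0*(⅕)) = 43*0 = 0)
A*n = -54*0 = 0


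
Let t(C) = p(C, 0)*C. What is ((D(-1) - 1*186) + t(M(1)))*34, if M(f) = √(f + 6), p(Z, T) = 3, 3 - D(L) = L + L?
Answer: -6154 + 102*√7 ≈ -5884.1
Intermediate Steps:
D(L) = 3 - 2*L (D(L) = 3 - (L + L) = 3 - 2*L)
M(f) = √(6 + f)
t(C) = 3*C
((D(-1) - 1*186) + t(M(1)))*34 = (((3 - 2*(-1)) - 1*186) + 3*√(6 + 1))*34 = (((3 + 2) - 186) + 3*√7)*34 = ((5 - 186) + 3*√7)*34 = (-181 + 3*√7)*34 = -6154 + 102*√7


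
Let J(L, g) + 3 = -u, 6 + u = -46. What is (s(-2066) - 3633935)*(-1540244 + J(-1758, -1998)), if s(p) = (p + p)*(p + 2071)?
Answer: 5628788946025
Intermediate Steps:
u = -52 (u = -6 - 46 = -52)
J(L, g) = 49 (J(L, g) = -3 - 1*(-52) = -3 + 52 = 49)
s(p) = 2*p*(2071 + p) (s(p) = (2*p)*(2071 + p) = 2*p*(2071 + p))
(s(-2066) - 3633935)*(-1540244 + J(-1758, -1998)) = (2*(-2066)*(2071 - 2066) - 3633935)*(-1540244 + 49) = (2*(-2066)*5 - 3633935)*(-1540195) = (-20660 - 3633935)*(-1540195) = -3654595*(-1540195) = 5628788946025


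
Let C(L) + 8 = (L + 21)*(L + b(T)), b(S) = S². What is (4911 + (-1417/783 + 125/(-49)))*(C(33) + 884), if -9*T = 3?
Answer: 55722896584/4263 ≈ 1.3071e+7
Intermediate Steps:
T = -⅓ (T = -⅑*3 = -⅓ ≈ -0.33333)
C(L) = -8 + (21 + L)*(⅑ + L) (C(L) = -8 + (L + 21)*(L + (-⅓)²) = -8 + (21 + L)*(L + ⅑) = -8 + (21 + L)*(⅑ + L))
(4911 + (-1417/783 + 125/(-49)))*(C(33) + 884) = (4911 + (-1417/783 + 125/(-49)))*((-17/3 + 33² + (190/9)*33) + 884) = (4911 + (-1417*1/783 + 125*(-1/49)))*((-17/3 + 1089 + 2090/3) + 884) = (4911 + (-1417/783 - 125/49))*(1780 + 884) = (4911 - 167308/38367)*2664 = (188253029/38367)*2664 = 55722896584/4263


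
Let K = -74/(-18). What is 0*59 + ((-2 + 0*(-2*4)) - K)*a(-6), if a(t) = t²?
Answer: -220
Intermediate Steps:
K = 37/9 (K = -74*(-1/18) = 37/9 ≈ 4.1111)
0*59 + ((-2 + 0*(-2*4)) - K)*a(-6) = 0*59 + ((-2 + 0*(-2*4)) - 1*37/9)*(-6)² = 0 + ((-2 + 0*(-8)) - 37/9)*36 = 0 + ((-2 + 0) - 37/9)*36 = 0 + (-2 - 37/9)*36 = 0 - 55/9*36 = 0 - 220 = -220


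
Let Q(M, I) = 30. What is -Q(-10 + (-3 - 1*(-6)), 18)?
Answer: -30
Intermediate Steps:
-Q(-10 + (-3 - 1*(-6)), 18) = -1*30 = -30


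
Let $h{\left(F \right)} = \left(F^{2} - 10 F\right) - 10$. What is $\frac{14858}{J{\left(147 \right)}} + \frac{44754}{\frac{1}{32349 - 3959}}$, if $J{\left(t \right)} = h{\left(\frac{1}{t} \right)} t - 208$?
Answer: $\frac{315271907113974}{248135} \approx 1.2706 \cdot 10^{9}$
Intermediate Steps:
$h{\left(F \right)} = -10 + F^{2} - 10 F$
$J{\left(t \right)} = -208 + t \left(-10 + \frac{1}{t^{2}} - \frac{10}{t}\right)$ ($J{\left(t \right)} = \left(-10 + \left(\frac{1}{t}\right)^{2} - \frac{10}{t}\right) t - 208 = \left(-10 + \frac{1}{t^{2}} - \frac{10}{t}\right) t - 208 = t \left(-10 + \frac{1}{t^{2}} - \frac{10}{t}\right) - 208 = -208 + t \left(-10 + \frac{1}{t^{2}} - \frac{10}{t}\right)$)
$\frac{14858}{J{\left(147 \right)}} + \frac{44754}{\frac{1}{32349 - 3959}} = \frac{14858}{-218 + \frac{1}{147} - 1470} + \frac{44754}{\frac{1}{32349 - 3959}} = \frac{14858}{-218 + \frac{1}{147} - 1470} + \frac{44754}{\frac{1}{28390}} = \frac{14858}{- \frac{248135}{147}} + 44754 \frac{1}{\frac{1}{28390}} = 14858 \left(- \frac{147}{248135}\right) + 44754 \cdot 28390 = - \frac{2184126}{248135} + 1270566060 = \frac{315271907113974}{248135}$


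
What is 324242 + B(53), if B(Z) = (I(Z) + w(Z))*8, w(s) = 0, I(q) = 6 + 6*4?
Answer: 324482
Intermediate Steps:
I(q) = 30 (I(q) = 6 + 24 = 30)
B(Z) = 240 (B(Z) = (30 + 0)*8 = 30*8 = 240)
324242 + B(53) = 324242 + 240 = 324482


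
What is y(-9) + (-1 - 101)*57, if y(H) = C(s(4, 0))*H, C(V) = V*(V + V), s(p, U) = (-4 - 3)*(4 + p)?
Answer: -62262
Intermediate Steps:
s(p, U) = -28 - 7*p (s(p, U) = -7*(4 + p) = -28 - 7*p)
C(V) = 2*V² (C(V) = V*(2*V) = 2*V²)
y(H) = 6272*H (y(H) = (2*(-28 - 7*4)²)*H = (2*(-28 - 28)²)*H = (2*(-56)²)*H = (2*3136)*H = 6272*H)
y(-9) + (-1 - 101)*57 = 6272*(-9) + (-1 - 101)*57 = -56448 - 102*57 = -56448 - 5814 = -62262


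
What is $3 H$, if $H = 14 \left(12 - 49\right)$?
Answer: $-1554$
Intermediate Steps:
$H = -518$ ($H = 14 \left(-37\right) = -518$)
$3 H = 3 \left(-518\right) = -1554$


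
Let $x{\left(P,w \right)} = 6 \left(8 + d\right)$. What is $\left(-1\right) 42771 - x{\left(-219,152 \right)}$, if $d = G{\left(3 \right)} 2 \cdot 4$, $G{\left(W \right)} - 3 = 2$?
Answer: $-43059$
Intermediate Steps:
$G{\left(W \right)} = 5$ ($G{\left(W \right)} = 3 + 2 = 5$)
$d = 40$ ($d = 5 \cdot 2 \cdot 4 = 10 \cdot 4 = 40$)
$x{\left(P,w \right)} = 288$ ($x{\left(P,w \right)} = 6 \left(8 + 40\right) = 6 \cdot 48 = 288$)
$\left(-1\right) 42771 - x{\left(-219,152 \right)} = \left(-1\right) 42771 - 288 = -42771 - 288 = -43059$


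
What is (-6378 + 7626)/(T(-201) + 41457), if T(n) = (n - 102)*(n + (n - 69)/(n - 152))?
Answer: 73424/6008545 ≈ 0.012220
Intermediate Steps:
T(n) = (-102 + n)*(n + (-69 + n)/(-152 + n))
(-6378 + 7626)/(T(-201) + 41457) = (-6378 + 7626)/((7038 + (-201)³ - 253*(-201)² + 15333*(-201))/(-152 - 201) + 41457) = 1248/((7038 - 8120601 - 253*40401 - 3081933)/(-353) + 41457) = 1248/(-(7038 - 8120601 - 10221453 - 3081933)/353 + 41457) = 1248/(-1/353*(-21416949) + 41457) = 1248/(21416949/353 + 41457) = 1248/(36051270/353) = 1248*(353/36051270) = 73424/6008545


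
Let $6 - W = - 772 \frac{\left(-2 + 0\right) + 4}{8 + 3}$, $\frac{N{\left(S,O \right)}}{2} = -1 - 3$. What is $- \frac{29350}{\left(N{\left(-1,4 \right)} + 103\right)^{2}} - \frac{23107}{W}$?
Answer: $- \frac{13378291}{83030} \approx -161.13$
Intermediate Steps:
$N{\left(S,O \right)} = -8$ ($N{\left(S,O \right)} = 2 \left(-1 - 3\right) = 2 \left(-4\right) = -8$)
$W = \frac{1610}{11}$ ($W = 6 - - 772 \frac{\left(-2 + 0\right) + 4}{8 + 3} = 6 - - 772 \frac{-2 + 4}{11} = 6 - - 772 \cdot 2 \cdot \frac{1}{11} = 6 - \left(-772\right) \frac{2}{11} = 6 - - \frac{1544}{11} = 6 + \frac{1544}{11} = \frac{1610}{11} \approx 146.36$)
$- \frac{29350}{\left(N{\left(-1,4 \right)} + 103\right)^{2}} - \frac{23107}{W} = - \frac{29350}{\left(-8 + 103\right)^{2}} - \frac{23107}{\frac{1610}{11}} = - \frac{29350}{95^{2}} - \frac{36311}{230} = - \frac{29350}{9025} - \frac{36311}{230} = \left(-29350\right) \frac{1}{9025} - \frac{36311}{230} = - \frac{1174}{361} - \frac{36311}{230} = - \frac{13378291}{83030}$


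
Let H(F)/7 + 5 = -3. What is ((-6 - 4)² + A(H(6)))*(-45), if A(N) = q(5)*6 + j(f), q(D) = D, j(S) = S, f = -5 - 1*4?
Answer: -5445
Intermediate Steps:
f = -9 (f = -5 - 4 = -9)
H(F) = -56 (H(F) = -35 + 7*(-3) = -35 - 21 = -56)
A(N) = 21 (A(N) = 5*6 - 9 = 30 - 9 = 21)
((-6 - 4)² + A(H(6)))*(-45) = ((-6 - 4)² + 21)*(-45) = ((-10)² + 21)*(-45) = (100 + 21)*(-45) = 121*(-45) = -5445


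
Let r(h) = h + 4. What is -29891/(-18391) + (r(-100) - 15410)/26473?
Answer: 506133597/486864943 ≈ 1.0396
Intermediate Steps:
r(h) = 4 + h
-29891/(-18391) + (r(-100) - 15410)/26473 = -29891/(-18391) + ((4 - 100) - 15410)/26473 = -29891*(-1/18391) + (-96 - 15410)*(1/26473) = 29891/18391 - 15506*1/26473 = 29891/18391 - 15506/26473 = 506133597/486864943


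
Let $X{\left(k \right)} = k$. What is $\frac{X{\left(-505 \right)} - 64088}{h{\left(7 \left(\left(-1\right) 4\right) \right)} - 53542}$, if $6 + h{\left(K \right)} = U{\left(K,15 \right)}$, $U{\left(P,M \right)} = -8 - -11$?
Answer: $\frac{64593}{53545} \approx 1.2063$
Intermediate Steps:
$U{\left(P,M \right)} = 3$ ($U{\left(P,M \right)} = -8 + 11 = 3$)
$h{\left(K \right)} = -3$ ($h{\left(K \right)} = -6 + 3 = -3$)
$\frac{X{\left(-505 \right)} - 64088}{h{\left(7 \left(\left(-1\right) 4\right) \right)} - 53542} = \frac{-505 - 64088}{-3 - 53542} = - \frac{64593}{-53545} = \left(-64593\right) \left(- \frac{1}{53545}\right) = \frac{64593}{53545}$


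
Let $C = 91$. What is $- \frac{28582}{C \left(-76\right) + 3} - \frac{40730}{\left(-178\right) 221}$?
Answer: $\frac{22676213}{4386187} \approx 5.1699$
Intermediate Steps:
$- \frac{28582}{C \left(-76\right) + 3} - \frac{40730}{\left(-178\right) 221} = - \frac{28582}{91 \left(-76\right) + 3} - \frac{40730}{\left(-178\right) 221} = - \frac{28582}{-6916 + 3} - \frac{40730}{-39338} = - \frac{28582}{-6913} - - \frac{20365}{19669} = \left(-28582\right) \left(- \frac{1}{6913}\right) + \frac{20365}{19669} = \frac{922}{223} + \frac{20365}{19669} = \frac{22676213}{4386187}$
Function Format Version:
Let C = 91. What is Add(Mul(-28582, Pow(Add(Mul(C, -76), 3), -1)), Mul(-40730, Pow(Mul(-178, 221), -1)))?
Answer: Rational(22676213, 4386187) ≈ 5.1699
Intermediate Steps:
Add(Mul(-28582, Pow(Add(Mul(C, -76), 3), -1)), Mul(-40730, Pow(Mul(-178, 221), -1))) = Add(Mul(-28582, Pow(Add(Mul(91, -76), 3), -1)), Mul(-40730, Pow(Mul(-178, 221), -1))) = Add(Mul(-28582, Pow(Add(-6916, 3), -1)), Mul(-40730, Pow(-39338, -1))) = Add(Mul(-28582, Pow(-6913, -1)), Mul(-40730, Rational(-1, 39338))) = Add(Mul(-28582, Rational(-1, 6913)), Rational(20365, 19669)) = Add(Rational(922, 223), Rational(20365, 19669)) = Rational(22676213, 4386187)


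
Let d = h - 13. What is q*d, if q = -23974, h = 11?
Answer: 47948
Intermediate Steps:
d = -2 (d = 11 - 13 = -2)
q*d = -23974*(-2) = 47948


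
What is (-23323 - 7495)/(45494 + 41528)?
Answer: -15409/43511 ≈ -0.35414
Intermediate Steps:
(-23323 - 7495)/(45494 + 41528) = -30818/87022 = -30818*1/87022 = -15409/43511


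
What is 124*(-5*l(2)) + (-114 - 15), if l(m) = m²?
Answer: -2609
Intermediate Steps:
124*(-5*l(2)) + (-114 - 15) = 124*(-5*2²) + (-114 - 15) = 124*(-5*4) - 129 = 124*(-20) - 129 = -2480 - 129 = -2609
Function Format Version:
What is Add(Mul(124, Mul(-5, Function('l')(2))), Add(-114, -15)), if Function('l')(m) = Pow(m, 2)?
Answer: -2609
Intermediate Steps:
Add(Mul(124, Mul(-5, Function('l')(2))), Add(-114, -15)) = Add(Mul(124, Mul(-5, Pow(2, 2))), Add(-114, -15)) = Add(Mul(124, Mul(-5, 4)), -129) = Add(Mul(124, -20), -129) = Add(-2480, -129) = -2609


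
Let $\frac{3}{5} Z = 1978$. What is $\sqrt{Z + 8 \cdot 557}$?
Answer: $\frac{\sqrt{69774}}{3} \approx 88.049$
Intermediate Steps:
$Z = \frac{9890}{3}$ ($Z = \frac{5}{3} \cdot 1978 = \frac{9890}{3} \approx 3296.7$)
$\sqrt{Z + 8 \cdot 557} = \sqrt{\frac{9890}{3} + 8 \cdot 557} = \sqrt{\frac{9890}{3} + 4456} = \sqrt{\frac{23258}{3}} = \frac{\sqrt{69774}}{3}$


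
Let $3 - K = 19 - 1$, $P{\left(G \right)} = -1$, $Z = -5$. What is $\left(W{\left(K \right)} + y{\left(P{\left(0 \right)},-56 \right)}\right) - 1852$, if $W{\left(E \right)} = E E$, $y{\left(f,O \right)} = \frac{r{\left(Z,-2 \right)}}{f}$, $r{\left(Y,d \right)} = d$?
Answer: $-1625$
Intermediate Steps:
$y{\left(f,O \right)} = - \frac{2}{f}$
$K = -15$ ($K = 3 - \left(19 - 1\right) = 3 - 18 = -15$)
$W{\left(E \right)} = E^{2}$
$\left(W{\left(K \right)} + y{\left(P{\left(0 \right)},-56 \right)}\right) - 1852 = \left(\left(-15\right)^{2} - \frac{2}{-1}\right) - 1852 = \left(225 - -2\right) - 1852 = \left(225 + 2\right) - 1852 = 227 - 1852 = -1625$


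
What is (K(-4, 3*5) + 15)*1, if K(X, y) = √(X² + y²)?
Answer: 15 + √241 ≈ 30.524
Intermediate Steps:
(K(-4, 3*5) + 15)*1 = (√((-4)² + (3*5)²) + 15)*1 = (√(16 + 15²) + 15)*1 = (√(16 + 225) + 15)*1 = (√241 + 15)*1 = (15 + √241)*1 = 15 + √241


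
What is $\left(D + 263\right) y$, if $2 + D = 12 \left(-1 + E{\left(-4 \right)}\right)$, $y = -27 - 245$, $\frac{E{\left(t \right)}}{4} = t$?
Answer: $-15504$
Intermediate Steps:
$E{\left(t \right)} = 4 t$
$y = -272$ ($y = -27 - 245 = -272$)
$D = -206$ ($D = -2 + 12 \left(-1 + 4 \left(-4\right)\right) = -2 + 12 \left(-1 - 16\right) = -2 + 12 \left(-17\right) = -2 - 204 = -206$)
$\left(D + 263\right) y = \left(-206 + 263\right) \left(-272\right) = 57 \left(-272\right) = -15504$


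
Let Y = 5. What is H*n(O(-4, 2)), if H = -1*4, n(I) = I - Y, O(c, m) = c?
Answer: 36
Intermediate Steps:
n(I) = -5 + I (n(I) = I - 1*5 = I - 5 = -5 + I)
H = -4
H*n(O(-4, 2)) = -4*(-5 - 4) = -4*(-9) = 36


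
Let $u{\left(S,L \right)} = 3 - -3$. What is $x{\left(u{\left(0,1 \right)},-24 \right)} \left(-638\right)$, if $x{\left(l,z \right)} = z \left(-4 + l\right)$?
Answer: $30624$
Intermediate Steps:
$u{\left(S,L \right)} = 6$ ($u{\left(S,L \right)} = 3 + 3 = 6$)
$x{\left(u{\left(0,1 \right)},-24 \right)} \left(-638\right) = - 24 \left(-4 + 6\right) \left(-638\right) = \left(-24\right) 2 \left(-638\right) = \left(-48\right) \left(-638\right) = 30624$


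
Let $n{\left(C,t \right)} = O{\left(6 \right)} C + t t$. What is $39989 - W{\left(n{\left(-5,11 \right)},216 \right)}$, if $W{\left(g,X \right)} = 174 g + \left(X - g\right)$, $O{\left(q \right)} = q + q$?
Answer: $29220$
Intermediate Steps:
$O{\left(q \right)} = 2 q$
$n{\left(C,t \right)} = t^{2} + 12 C$ ($n{\left(C,t \right)} = 2 \cdot 6 C + t t = 12 C + t^{2} = t^{2} + 12 C$)
$W{\left(g,X \right)} = X + 173 g$
$39989 - W{\left(n{\left(-5,11 \right)},216 \right)} = 39989 - \left(216 + 173 \left(11^{2} + 12 \left(-5\right)\right)\right) = 39989 - \left(216 + 173 \left(121 - 60\right)\right) = 39989 - \left(216 + 173 \cdot 61\right) = 39989 - \left(216 + 10553\right) = 39989 - 10769 = 29220$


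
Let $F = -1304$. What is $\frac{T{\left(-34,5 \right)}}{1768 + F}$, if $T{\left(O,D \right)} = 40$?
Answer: $\frac{5}{58} \approx 0.086207$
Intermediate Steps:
$\frac{T{\left(-34,5 \right)}}{1768 + F} = \frac{1}{1768 - 1304} \cdot 40 = \frac{1}{464} \cdot 40 = \frac{5}{58}$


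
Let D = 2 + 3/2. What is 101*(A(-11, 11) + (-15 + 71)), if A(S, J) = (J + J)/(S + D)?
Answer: 80396/15 ≈ 5359.7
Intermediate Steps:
D = 7/2 (D = 2 + 3*(1/2) = 2 + 3/2 = 7/2 ≈ 3.5000)
A(S, J) = 2*J/(7/2 + S) (A(S, J) = (J + J)/(S + 7/2) = (2*J)/(7/2 + S) = 2*J/(7/2 + S))
101*(A(-11, 11) + (-15 + 71)) = 101*(4*11/(7 + 2*(-11)) + (-15 + 71)) = 101*(4*11/(7 - 22) + 56) = 101*(4*11/(-15) + 56) = 101*(4*11*(-1/15) + 56) = 101*(-44/15 + 56) = 101*(796/15) = 80396/15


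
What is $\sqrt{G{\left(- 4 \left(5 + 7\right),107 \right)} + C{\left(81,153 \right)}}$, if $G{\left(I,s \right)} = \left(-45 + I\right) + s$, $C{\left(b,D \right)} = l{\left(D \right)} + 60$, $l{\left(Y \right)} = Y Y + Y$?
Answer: $2 \sqrt{5909} \approx 153.74$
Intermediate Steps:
$l{\left(Y \right)} = Y + Y^{2}$ ($l{\left(Y \right)} = Y^{2} + Y = Y + Y^{2}$)
$C{\left(b,D \right)} = 60 + D \left(1 + D\right)$ ($C{\left(b,D \right)} = D \left(1 + D\right) + 60 = 60 + D \left(1 + D\right)$)
$G{\left(I,s \right)} = -45 + I + s$
$\sqrt{G{\left(- 4 \left(5 + 7\right),107 \right)} + C{\left(81,153 \right)}} = \sqrt{\left(-45 - 4 \left(5 + 7\right) + 107\right) + \left(60 + 153 \left(1 + 153\right)\right)} = \sqrt{\left(-45 - 48 + 107\right) + \left(60 + 153 \cdot 154\right)} = \sqrt{\left(-45 - 48 + 107\right) + \left(60 + 23562\right)} = \sqrt{14 + 23622} = \sqrt{23636} = 2 \sqrt{5909}$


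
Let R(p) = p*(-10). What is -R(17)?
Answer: 170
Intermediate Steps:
R(p) = -10*p
-R(17) = -(-10)*17 = -1*(-170) = 170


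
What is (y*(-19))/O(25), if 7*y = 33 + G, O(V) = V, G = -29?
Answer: -76/175 ≈ -0.43429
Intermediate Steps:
y = 4/7 (y = (33 - 29)/7 = (⅐)*4 = 4/7 ≈ 0.57143)
(y*(-19))/O(25) = ((4/7)*(-19))/25 = -76/7*1/25 = -76/175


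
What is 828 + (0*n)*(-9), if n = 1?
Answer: 828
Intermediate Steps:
828 + (0*n)*(-9) = 828 + (0*1)*(-9) = 828 + 0*(-9) = 828 + 0 = 828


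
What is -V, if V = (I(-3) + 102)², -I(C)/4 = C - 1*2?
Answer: -14884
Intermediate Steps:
I(C) = 8 - 4*C (I(C) = -4*(C - 1*2) = -4*(C - 2) = -4*(-2 + C) = 8 - 4*C)
V = 14884 (V = ((8 - 4*(-3)) + 102)² = ((8 + 12) + 102)² = (20 + 102)² = 122² = 14884)
-V = -1*14884 = -14884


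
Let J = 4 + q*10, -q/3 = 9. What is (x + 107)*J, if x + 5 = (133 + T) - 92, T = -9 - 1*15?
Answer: -31654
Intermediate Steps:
q = -27 (q = -3*9 = -27)
T = -24 (T = -9 - 15 = -24)
x = 12 (x = -5 + ((133 - 24) - 92) = -5 + (109 - 92) = -5 + 17 = 12)
J = -266 (J = 4 - 27*10 = 4 - 270 = -266)
(x + 107)*J = (12 + 107)*(-266) = 119*(-266) = -31654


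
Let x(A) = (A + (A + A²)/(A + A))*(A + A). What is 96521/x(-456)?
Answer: 96521/623352 ≈ 0.15484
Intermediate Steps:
x(A) = 2*A*(A + (A + A²)/(2*A)) (x(A) = (A + (A + A²)/((2*A)))*(2*A) = (A + (A + A²)*(1/(2*A)))*(2*A) = (A + (A + A²)/(2*A))*(2*A) = 2*A*(A + (A + A²)/(2*A)))
96521/x(-456) = 96521/((-456*(1 + 3*(-456)))) = 96521/((-456*(1 - 1368))) = 96521/((-456*(-1367))) = 96521/623352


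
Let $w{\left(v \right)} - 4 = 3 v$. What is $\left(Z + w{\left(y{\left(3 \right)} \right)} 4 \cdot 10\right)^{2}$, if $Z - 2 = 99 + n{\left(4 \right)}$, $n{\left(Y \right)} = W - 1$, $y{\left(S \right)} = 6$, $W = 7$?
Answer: $974169$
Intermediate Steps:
$n{\left(Y \right)} = 6$ ($n{\left(Y \right)} = 7 - 1 = 6$)
$w{\left(v \right)} = 4 + 3 v$
$Z = 107$ ($Z = 2 + \left(99 + 6\right) = 2 + 105 = 107$)
$\left(Z + w{\left(y{\left(3 \right)} \right)} 4 \cdot 10\right)^{2} = \left(107 + \left(4 + 3 \cdot 6\right) 4 \cdot 10\right)^{2} = \left(107 + \left(4 + 18\right) 40\right)^{2} = \left(107 + 22 \cdot 40\right)^{2} = \left(107 + 880\right)^{2} = 987^{2} = 974169$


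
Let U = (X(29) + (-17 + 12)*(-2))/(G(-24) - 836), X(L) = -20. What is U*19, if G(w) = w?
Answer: 19/86 ≈ 0.22093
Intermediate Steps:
U = 1/86 (U = (-20 + (-17 + 12)*(-2))/(-24 - 836) = (-20 - 5*(-2))/(-860) = (-20 + 10)*(-1/860) = -10*(-1/860) = 1/86 ≈ 0.011628)
U*19 = (1/86)*19 = 19/86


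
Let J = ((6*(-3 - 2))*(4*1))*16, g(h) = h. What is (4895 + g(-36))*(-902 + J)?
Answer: -13712098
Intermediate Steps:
J = -1920 (J = ((6*(-5))*4)*16 = -30*4*16 = -120*16 = -1920)
(4895 + g(-36))*(-902 + J) = (4895 - 36)*(-902 - 1920) = 4859*(-2822) = -13712098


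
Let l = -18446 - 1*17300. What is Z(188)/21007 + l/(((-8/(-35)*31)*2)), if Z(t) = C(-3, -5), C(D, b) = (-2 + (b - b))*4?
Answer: -13141035869/5209736 ≈ -2522.4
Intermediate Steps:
C(D, b) = -8 (C(D, b) = (-2 + 0)*4 = -2*4 = -8)
l = -35746 (l = -18446 - 17300 = -35746)
Z(t) = -8
Z(188)/21007 + l/(((-8/(-35)*31)*2)) = -8/21007 - 35746/((-8/(-35)*31)*2) = -8*1/21007 - 35746/((-8*(-1/35)*31)*2) = -8/21007 - 35746/(((8/35)*31)*2) = -8/21007 - 35746/((248/35)*2) = -8/21007 - 35746/496/35 = -8/21007 - 35746*35/496 = -8/21007 - 625555/248 = -13141035869/5209736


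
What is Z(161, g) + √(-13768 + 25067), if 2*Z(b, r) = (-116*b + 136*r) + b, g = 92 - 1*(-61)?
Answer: 2293/2 + √11299 ≈ 1252.8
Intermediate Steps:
g = 153 (g = 92 + 61 = 153)
Z(b, r) = 68*r - 115*b/2 (Z(b, r) = ((-116*b + 136*r) + b)/2 = (-115*b + 136*r)/2 = 68*r - 115*b/2)
Z(161, g) + √(-13768 + 25067) = (68*153 - 115/2*161) + √(-13768 + 25067) = (10404 - 18515/2) + √11299 = 2293/2 + √11299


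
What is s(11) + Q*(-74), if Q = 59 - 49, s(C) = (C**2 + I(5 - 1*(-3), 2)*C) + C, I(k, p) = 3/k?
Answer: -4831/8 ≈ -603.88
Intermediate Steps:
s(C) = C**2 + 11*C/8 (s(C) = (C**2 + (3/(5 - 1*(-3)))*C) + C = (C**2 + (3/(5 + 3))*C) + C = (C**2 + (3/8)*C) + C = (C**2 + (3*(1/8))*C) + C = (C**2 + 3*C/8) + C = C**2 + 11*C/8)
Q = 10
s(11) + Q*(-74) = (1/8)*11*(11 + 8*11) + 10*(-74) = (1/8)*11*(11 + 88) - 740 = (1/8)*11*99 - 740 = 1089/8 - 740 = -4831/8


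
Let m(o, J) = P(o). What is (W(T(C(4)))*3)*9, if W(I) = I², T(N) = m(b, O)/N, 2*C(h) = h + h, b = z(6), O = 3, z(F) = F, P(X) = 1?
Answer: 27/16 ≈ 1.6875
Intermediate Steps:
b = 6
C(h) = h (C(h) = (h + h)/2 = (2*h)/2 = h)
m(o, J) = 1
T(N) = 1/N
(W(T(C(4)))*3)*9 = ((1/4)²*3)*9 = ((¼)²*3)*9 = ((1/16)*3)*9 = (3/16)*9 = 27/16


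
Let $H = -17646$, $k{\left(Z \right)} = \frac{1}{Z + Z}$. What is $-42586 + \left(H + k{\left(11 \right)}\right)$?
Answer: $- \frac{1325103}{22} \approx -60232.0$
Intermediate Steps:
$k{\left(Z \right)} = \frac{1}{2 Z}$
$-42586 + \left(H + k{\left(11 \right)}\right) = -42586 - \left(17646 - \frac{1}{2 \cdot 11}\right) = -42586 + \left(-17646 + \frac{1}{2} \cdot \frac{1}{11}\right) = -42586 + \left(-17646 + \frac{1}{22}\right) = -42586 - \frac{388211}{22} = - \frac{1325103}{22}$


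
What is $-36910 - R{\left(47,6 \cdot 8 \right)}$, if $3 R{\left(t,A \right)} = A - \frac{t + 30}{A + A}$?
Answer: $- \frac{10634611}{288} \approx -36926.0$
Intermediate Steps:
$R{\left(t,A \right)} = \frac{A}{3} - \frac{30 + t}{6 A}$ ($R{\left(t,A \right)} = \frac{A - \frac{t + 30}{A + A}}{3} = \frac{A - \frac{30 + t}{2 A}}{3} = \frac{A}{3} - \frac{30 + t}{6 A}$)
$-36910 - R{\left(47,6 \cdot 8 \right)} = -36910 - \frac{-30 - 47 + 2 \left(6 \cdot 8\right)^{2}}{6 \cdot 6 \cdot 8} = -36910 - \frac{-30 - 47 + 2 \cdot 48^{2}}{6 \cdot 48} = -36910 - \frac{1}{6} \cdot \frac{1}{48} \left(-30 - 47 + 2 \cdot 2304\right) = -36910 - \frac{1}{6} \cdot \frac{1}{48} \left(-30 - 47 + 4608\right) = -36910 - \frac{1}{6} \cdot \frac{1}{48} \cdot 4531 = -36910 - \frac{4531}{288} = - \frac{10634611}{288}$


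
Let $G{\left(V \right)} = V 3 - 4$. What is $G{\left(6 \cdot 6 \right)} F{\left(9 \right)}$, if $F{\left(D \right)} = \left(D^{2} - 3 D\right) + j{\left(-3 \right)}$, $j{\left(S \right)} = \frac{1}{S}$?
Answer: $\frac{16744}{3} \approx 5581.3$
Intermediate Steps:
$F{\left(D \right)} = - \frac{1}{3} + D^{2} - 3 D$ ($F{\left(D \right)} = \left(D^{2} - 3 D\right) + \frac{1}{-3} = \left(D^{2} - 3 D\right) - \frac{1}{3} = - \frac{1}{3} + D^{2} - 3 D$)
$G{\left(V \right)} = -4 + 3 V$ ($G{\left(V \right)} = 3 V - 4 = -4 + 3 V$)
$G{\left(6 \cdot 6 \right)} F{\left(9 \right)} = \left(-4 + 3 \cdot 6 \cdot 6\right) \left(- \frac{1}{3} + 9^{2} - 27\right) = \left(-4 + 3 \cdot 36\right) \left(- \frac{1}{3} + 81 - 27\right) = \left(-4 + 108\right) \frac{161}{3} = 104 \cdot \frac{161}{3} = \frac{16744}{3}$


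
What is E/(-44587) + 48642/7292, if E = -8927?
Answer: 1116948269/162564202 ≈ 6.8708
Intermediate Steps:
E/(-44587) + 48642/7292 = -8927/(-44587) + 48642/7292 = -8927*(-1/44587) + 48642*(1/7292) = 8927/44587 + 24321/3646 = 1116948269/162564202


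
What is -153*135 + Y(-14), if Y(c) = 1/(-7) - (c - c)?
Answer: -144586/7 ≈ -20655.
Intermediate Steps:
Y(c) = -⅐ (Y(c) = -⅐ - 1*0 = -⅐ + 0 = -⅐)
-153*135 + Y(-14) = -153*135 - ⅐ = -20655 - ⅐ = -144586/7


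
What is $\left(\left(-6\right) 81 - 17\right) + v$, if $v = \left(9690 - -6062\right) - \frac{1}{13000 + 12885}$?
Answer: $\frac{394720364}{25885} \approx 15249.0$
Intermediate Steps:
$v = \frac{407740519}{25885}$ ($v = \left(9690 + 6062\right) - \frac{1}{25885} = 15752 - \frac{1}{25885} = \frac{407740519}{25885} \approx 15752.0$)
$\left(\left(-6\right) 81 - 17\right) + v = \left(\left(-6\right) 81 - 17\right) + \frac{407740519}{25885} = \left(-486 - 17\right) + \frac{407740519}{25885} = -503 + \frac{407740519}{25885} = \frac{394720364}{25885}$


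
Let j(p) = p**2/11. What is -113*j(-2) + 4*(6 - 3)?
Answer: -320/11 ≈ -29.091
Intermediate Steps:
j(p) = p**2/11 (j(p) = p**2*(1/11) = p**2/11)
-113*j(-2) + 4*(6 - 3) = -113*(-2)**2/11 + 4*(6 - 3) = -113*4/11 + 4*3 = -113*4/11 + 12 = -452/11 + 12 = -320/11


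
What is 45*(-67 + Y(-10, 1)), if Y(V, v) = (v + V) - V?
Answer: -2970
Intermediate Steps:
Y(V, v) = v (Y(V, v) = (V + v) - V = v)
45*(-67 + Y(-10, 1)) = 45*(-67 + 1) = 45*(-66) = -2970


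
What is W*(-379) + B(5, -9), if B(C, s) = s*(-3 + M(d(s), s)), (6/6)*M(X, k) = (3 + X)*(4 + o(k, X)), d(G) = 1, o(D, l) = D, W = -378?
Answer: 143469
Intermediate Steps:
M(X, k) = (3 + X)*(4 + k)
B(C, s) = s*(13 + 4*s) (B(C, s) = s*(-3 + (12 + 3*s + 4*1 + 1*s)) = s*(-3 + (12 + 3*s + 4 + s)) = s*(-3 + (16 + 4*s)) = s*(13 + 4*s))
W*(-379) + B(5, -9) = -378*(-379) - 9*(13 + 4*(-9)) = 143262 - 9*(13 - 36) = 143262 - 9*(-23) = 143262 + 207 = 143469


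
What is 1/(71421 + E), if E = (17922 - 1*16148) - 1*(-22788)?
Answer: 1/95983 ≈ 1.0419e-5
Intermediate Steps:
E = 24562 (E = (17922 - 16148) + 22788 = 1774 + 22788 = 24562)
1/(71421 + E) = 1/(71421 + 24562) = 1/95983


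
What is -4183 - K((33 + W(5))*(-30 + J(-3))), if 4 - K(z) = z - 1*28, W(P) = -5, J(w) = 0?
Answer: -5055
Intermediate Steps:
K(z) = 32 - z (K(z) = 4 - (z - 1*28) = 4 - (z - 28) = 4 - (-28 + z) = 4 + (28 - z) = 32 - z)
-4183 - K((33 + W(5))*(-30 + J(-3))) = -4183 - (32 - (33 - 5)*(-30 + 0)) = -4183 - (32 - 28*(-30)) = -4183 - (32 - 1*(-840)) = -4183 - (32 + 840) = -4183 - 1*872 = -4183 - 872 = -5055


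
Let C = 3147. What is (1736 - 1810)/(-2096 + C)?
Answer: -74/1051 ≈ -0.070409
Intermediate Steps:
(1736 - 1810)/(-2096 + C) = (1736 - 1810)/(-2096 + 3147) = -74/1051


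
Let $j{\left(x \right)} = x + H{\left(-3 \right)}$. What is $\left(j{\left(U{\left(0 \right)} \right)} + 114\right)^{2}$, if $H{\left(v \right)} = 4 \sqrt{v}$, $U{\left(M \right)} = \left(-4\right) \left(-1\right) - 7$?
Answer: $12273 + 888 i \sqrt{3} \approx 12273.0 + 1538.1 i$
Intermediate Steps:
$U{\left(M \right)} = -3$ ($U{\left(M \right)} = 4 - 7 = -3$)
$j{\left(x \right)} = x + 4 i \sqrt{3}$ ($j{\left(x \right)} = x + 4 \sqrt{-3} = x + 4 i \sqrt{3}$)
$\left(j{\left(U{\left(0 \right)} \right)} + 114\right)^{2} = \left(\left(-3 + 4 i \sqrt{3}\right) + 114\right)^{2} = \left(111 + 4 i \sqrt{3}\right)^{2}$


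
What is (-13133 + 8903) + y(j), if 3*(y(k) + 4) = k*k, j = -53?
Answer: -9893/3 ≈ -3297.7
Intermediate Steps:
y(k) = -4 + k²/3 (y(k) = -4 + (k*k)/3 = -4 + k²/3)
(-13133 + 8903) + y(j) = (-13133 + 8903) + (-4 + (⅓)*(-53)²) = -4230 + (-4 + (⅓)*2809) = -4230 + (-4 + 2809/3) = -4230 + 2797/3 = -9893/3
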